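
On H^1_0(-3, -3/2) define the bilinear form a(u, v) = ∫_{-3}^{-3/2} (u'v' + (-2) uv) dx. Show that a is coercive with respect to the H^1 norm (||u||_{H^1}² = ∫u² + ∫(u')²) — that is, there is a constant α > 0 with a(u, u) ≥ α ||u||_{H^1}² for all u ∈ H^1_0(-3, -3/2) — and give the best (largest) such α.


α = 2*(-9 + 2*π^2)/(9 + 4*π^2)

Coercivity of a(·,·) on H^1_0(-3, -3/2) means a(u, u) ≥ α ||u||_{H^1}² for every u ∈ H^1_0.
The interval has length L = 3/2, and Poincaré/coercivity depend only on L. Here a(u, u) = ∫(u')² + (-2)·∫u².
Here c = -2 < 0 with |c| < (π/L)² = 4*π^2/9, so coercivity still holds. The condition a(u,u) ≥ α||u||_{H^1}² reads (1−α)∫(u')² ≥ (α−c)∫u². Any admissible α is ≤ 1 (rapidly oscillating u have ∫u²/∫(u')² → 0), and α = 1 would force 0 ≥ (1−c)∫u², impossible since c < 1; so 1−α > 0. By the sharp Poincaré inequality on H^1_0 of an interval of length L, ∫(u')² ≥ (π/L)²∫u² with equality for the first sine mode sin(π(x−x₀)/L) (x₀ the left endpoint), so the inequality holds for all u iff (1−α)(π/L)² ≥ α − c, i.e. α ≤ ((π/L)² + c)/((π/L)² + 1) = (1 + c(L/π)²)/(1 + (L/π)²). (Direct route, valid since c ≤ 0: Poincaré gives c∫u² ≥ c(L/π)²∫(u')², so a(u,u) ≥ (1 + c(L/π)²)∫(u')², while ||u||_{H^1}² ≤ (1 + (L/π)²)∫(u')²; dividing yields the same α.) With (π/L)² = 4*π^2/9 and c = -2, the largest admissible constant is α = ((π/L)² + c)/((π/L)² + 1).
Simplifying, α = 2*(-9 + 2*π^2)/(9 + 4*π^2).


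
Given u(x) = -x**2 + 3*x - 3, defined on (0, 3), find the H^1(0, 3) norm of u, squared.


||u||_{H^1}^2 = 171/10

The H^1 norm (squared) on an interval (0, L) is
  ||u||_{H^1}^2 = ∫_0^L u(x)^2 dx + ∫_0^L u'(x)^2 dx.
Compute u'(x) = 3 - 2*x.
Then u(x)^2 = x**4 - 6*x**3 + 15*x**2 - 18*x + 9 and u'(x)^2 = 4*x**2 - 12*x + 9.
Integrate each monomial from 0 to 3 using ∫_0^3 c·x^n dx = c·3^(n+1)/(n+1):
  ∫_0^3 u(x)^2 dx = ∫_0^3 (x^4 - 6*x^3 + 15*x^2 - 18*x + 9) dx. Term by term:
    ∫_0^3 x^4 dx = 243/5;  ∫_0^3 -6*x^3 dx = -243/2;  ∫_0^3 15*x^2 dx = 135;
    ∫_0^3 -18*x dx = -81;  ∫_0^3 9 dx = 27.
  Sum: 243/5 − 243/2 + 135 − 81 + 27 = 81/10.
  ∫_0^3 u'(x)^2 dx = ∫_0^3 (4*x^2 - 12*x + 9) dx. Term by term:
    ∫_0^3 4*x^2 dx = 36;  ∫_0^3 -12*x dx = -54;  ∫_0^3 9 dx = 27.
  Sum: 36 − 54 + 27 = 9.
Adding: ||u||_{H^1}^2 = 81/10 + 9 = 171/10.


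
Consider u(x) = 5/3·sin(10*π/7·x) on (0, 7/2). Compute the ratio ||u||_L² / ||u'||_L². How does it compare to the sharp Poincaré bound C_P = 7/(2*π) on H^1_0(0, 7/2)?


||u||_L² / ||u'||_L² = 7/(10*π) < C_P = 7/(2*π).

u(x) = 5/3·sin(10*π/7·x), so u'(x) = 50*π*cos(10*π*x/7)/21.
Writing u(x) = A·sin(kπx/L) with A = 5/3 and k = 5, use ∫_0^L sin²(kπx/L) dx = L/2 and ∫_0^L cos²(kπx/L) dx = L/2.
u² = 25/9·sin²(10*π/7·x) and (u')² = 2500*π^2/441·cos²(10*π/7·x), and each of sin², cos² integrates to L/2 = 7/4 over (0, 7/2).
∫_0^7/2 u² dx = 175/36, so ||u||_L² = 5*sqrt(7)/6.
∫_0^7/2 (u')² dx = 625*π^2/63, so ||u'||_L² = 25*sqrt(7)*π/21.
Ratio ||u||_L² / ||u'||_L² = 7/(10*π).
Sharp Poincaré constant on H^1_0(0, 7/2) is C_P = L/π = 7/(2*π), achieved by sin(2*π/7·x).
This is the k = 5 harmonic; the ratio L/(kπ) is strictly less than C_P = L/π, consistent with the sharp inequality ||u||_L² ≤ C_P ||u'||_L².


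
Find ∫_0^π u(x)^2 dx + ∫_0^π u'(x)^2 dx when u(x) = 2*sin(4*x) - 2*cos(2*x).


||u||_{H^1(0,π)}^2 = 44*π

u'(x) = 4*sin(2*x) + 8*cos(4*x).
Expand u² and (u')² and integrate term by term on (0, π), using: for integers n ≥ 1, ∫_0^π sin²(nx) dx = ∫_0^π cos²(nx) dx = π/2; for n ≠ n', ∫_0^π sin(nx)sin(n'x) dx = ∫_0^π cos(nx)cos(n'x) dx = 0; and by product-to-sum, ∫_0^π sin(nx)cos(n'x) dx = ½∫_0^π [sin((n+n')x) + sin((n−n')x)] dx, which is 0 when n+n' is even and 2n/(n²−n'²) when n+n' is odd (it need not vanish on (0, π)).
  u² squared terms: (-2)²·∫cos(2x)² dx = 4·π/2 = 2*π;  (2)²·∫sin(4x)² dx = 4·π/2 = 2*π.
  u² cross terms: 2·(-2)·(2)·∫cos(2x)·sin(4x) dx = -8·(0) = 0.
  So ∫_0^π u² dx = 2*π + 2*π + 0 = 4*π.
  (u')² squared terms: (4)²·∫sin(2x)² dx = 16·π/2 = 8*π;  (8)²·∫cos(4x)² dx = 64·π/2 = 32*π.
  (u')² cross terms: 2·(4)·(8)·∫sin(2x)·cos(4x) dx = 64·(0) = 0.
  So ∫_0^π (u')² dx = 8*π + 32*π + 0 = 40*π.
||u||_{H^1}^2 = (4*π) + (40*π) = 44*π.


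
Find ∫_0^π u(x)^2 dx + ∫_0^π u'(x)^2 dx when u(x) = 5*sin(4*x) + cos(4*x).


||u||_{H^1(0,π)}^2 = 221*π

u'(x) = -4*sin(4*x) + 20*cos(4*x).
Expand u² and (u')² and integrate term by term on (0, π), using: for integers n ≥ 1, ∫_0^π sin²(nx) dx = ∫_0^π cos²(nx) dx = π/2; for n ≠ n', ∫_0^π sin(nx)sin(n'x) dx = ∫_0^π cos(nx)cos(n'x) dx = 0; and by product-to-sum, ∫_0^π sin(nx)cos(n'x) dx = ½∫_0^π [sin((n+n')x) + sin((n−n')x)] dx, which is 0 when n+n' is even and 2n/(n²−n'²) when n+n' is odd (it need not vanish on (0, π)).
  u² squared terms: (5)²·∫sin(4x)² dx = 25·π/2 = 25*π/2;  (1)²·∫cos(4x)² dx = 1·π/2 = π/2.
  u² cross terms: 2·(5)·(1)·∫sin(4x)·cos(4x) dx = 10·(0) = 0.
  So ∫_0^π u² dx = 25*π/2 + π/2 + 0 = 13*π.
  (u')² squared terms: (-4)²·∫sin(4x)² dx = 16·π/2 = 8*π;  (20)²·∫cos(4x)² dx = 400·π/2 = 200*π.
  (u')² cross terms: 2·(-4)·(20)·∫sin(4x)·cos(4x) dx = -160·(0) = 0.
  So ∫_0^π (u')² dx = 8*π + 200*π + 0 = 208*π.
||u||_{H^1}^2 = (13*π) + (208*π) = 221*π.


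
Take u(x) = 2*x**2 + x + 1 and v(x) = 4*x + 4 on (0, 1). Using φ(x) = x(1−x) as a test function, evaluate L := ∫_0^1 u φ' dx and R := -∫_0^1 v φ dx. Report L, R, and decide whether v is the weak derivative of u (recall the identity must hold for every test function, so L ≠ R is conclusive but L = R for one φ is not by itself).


LHS = -1/2, RHS = -1. No, v is not the weak derivative of u.

u(x) = 2*x**2 + x + 1, classical derivative u'(x) = 4*x + 1.
φ(x) = x(1−x), so φ'(x) = 1 - 2*x.
Note φ(0) = φ(1) = 0, so the boundary term u·φ vanishes.
LHS = ∫_0^1 u(x) φ'(x) dx = ∫_0^1 (-4*x^3 - x + 1) dx. Term by term:
  ∫_0^1 -4*x^3 dx = -1;  ∫_0^1 -x dx = -1/2;  ∫_0^1 1 dx = 1.
Sum: -1 − 1/2 + 1 = -1/2.
So LHS = -1/2.
∫_0^1 v(x) φ(x) dx = ∫_0^1 (-4*x^3 + 4*x) dx. Term by term:
  ∫_0^1 -4*x^3 dx = -1;  ∫_0^1 4*x dx = 2.
Sum: -1 + 2 = 1.
So RHS = -∫_0^1 v(x) φ(x) dx = -1.
LHS − RHS = 1/2 ≠ 0, so the identity fails.
(For a valid weak derivative the identity must hold for EVERY test function, in particular this one. The failure shows v is NOT the weak derivative of u.)
Correct weak derivative would be u'(x) = 4*x + 1.


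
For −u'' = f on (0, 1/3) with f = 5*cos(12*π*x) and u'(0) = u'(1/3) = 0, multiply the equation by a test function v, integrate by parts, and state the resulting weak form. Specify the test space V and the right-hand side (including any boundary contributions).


V = H^1(0, 1/3) (no boundary constraint on v; u is determined up to an additive constant); weak form: ∫_0^1/3 u'v' dx = ∫_0^1/3 (5*cos(12*π*x)) v dx for all v ∈ V.

Multiply both sides by a test function v and integrate from 0 to 1/3:
  ∫_0^1/3 −u''(x) v(x) dx = ∫_0^1/3 f(x) v(x) dx.
Integrate the LHS by parts once:
  ∫_0^1/3 −u'' v dx = −[u'(x) v(x)]_0^1/3 + ∫_0^1/3 u'(x) v'(x) dx.
Thus ∫_0^1/3 u'(x) v'(x) dx = ∫_0^1/3 f(x) v(x) dx + [u'(x) v(x)]_0^1/3.
Choose V so that boundary terms are either known or forced to vanish.
u has homogeneous Neumann: u'(0) = u'(1/3) = 0. So [u' v]_0^1/3 = 0·v(1/3) − 0·v(0) = 0 for any v; take V = H^1(0, 1/3).
Weak formulation: find u (satisfying any essential BC) such that ∫_0^1/3 u'(x) v'(x) dx = ∫_0^1/3 f v dx for all v ∈ V (homogeneous Neumann, so boundary terms vanish).
Substituting f(x) = 5*cos(12*π*x), the right-hand side is ∫_0^1/3 (5*cos(12*π*x)) v dx.
Compatibility check (pure Neumann): taking v ≡ 1 ∈ V gives 0 = ∫_0^1/3 f dx + (0) − (0), i.e. ∫_0^1/3 f dx must equal u'(0) − u'(1/3) = 0. Indeed ∫_0^1/3 (5*cos(12*π*x)) dx = 0, so the data are compatible. The solution is then unique only up to an additive constant (fix it e.g. by requiring ∫_0^1/3 u dx = 0).


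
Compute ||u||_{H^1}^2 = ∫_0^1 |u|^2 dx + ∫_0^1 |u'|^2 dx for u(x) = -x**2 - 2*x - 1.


||u||_{H^1}^2 = 233/15

The H^1 norm (squared) on an interval (0, L) is
  ||u||_{H^1}^2 = ∫_0^L u(x)^2 dx + ∫_0^L u'(x)^2 dx.
Compute u'(x) = -2*x - 2.
Then u(x)^2 = x**4 + 4*x**3 + 6*x**2 + 4*x + 1 and u'(x)^2 = 4*x**2 + 8*x + 4.
Integrate each monomial from 0 to 1 using ∫_0^1 c·x^n dx = c·1^(n+1)/(n+1):
  ∫_0^1 u(x)^2 dx = ∫_0^1 (x^4 + 4*x^3 + 6*x^2 + 4*x + 1) dx. Term by term:
    ∫_0^1 x^4 dx = 1/5;  ∫_0^1 4*x^3 dx = 1;  ∫_0^1 6*x^2 dx = 2;
    ∫_0^1 4*x dx = 2;  ∫_0^1 1 dx = 1.
  Sum: 1/5 + 1 + 2 + 2 + 1 = 31/5.
  ∫_0^1 u'(x)^2 dx = ∫_0^1 (4*x^2 + 8*x + 4) dx. Term by term:
    ∫_0^1 4*x^2 dx = 4/3;  ∫_0^1 8*x dx = 4;  ∫_0^1 4 dx = 4.
  Sum: 4/3 + 4 + 4 = 28/3.
Adding: ||u||_{H^1}^2 = 31/5 + 28/3 = 233/15.


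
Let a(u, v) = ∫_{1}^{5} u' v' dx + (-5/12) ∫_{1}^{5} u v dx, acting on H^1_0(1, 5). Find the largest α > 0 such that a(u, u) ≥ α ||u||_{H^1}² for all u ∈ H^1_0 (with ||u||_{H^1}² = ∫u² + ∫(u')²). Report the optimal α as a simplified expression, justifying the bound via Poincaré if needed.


α = (-20/3 + π^2)/(π^2 + 16)

Coercivity of a(·,·) on H^1_0(1, 5) means a(u, u) ≥ α ||u||_{H^1}² for every u ∈ H^1_0.
The interval has length L = 4, and Poincaré/coercivity depend only on L. Here a(u, u) = ∫(u')² + (-5/12)·∫u².
Here c = -5/12 < 0 with |c| < (π/L)² = π^2/16, so coercivity still holds. The condition a(u,u) ≥ α||u||_{H^1}² reads (1−α)∫(u')² ≥ (α−c)∫u². Any admissible α is ≤ 1 (rapidly oscillating u have ∫u²/∫(u')² → 0), and α = 1 would force 0 ≥ (1−c)∫u², impossible since c < 1; so 1−α > 0. By the sharp Poincaré inequality on H^1_0 of an interval of length L, ∫(u')² ≥ (π/L)²∫u² with equality for the first sine mode sin(π(x−x₀)/L) (x₀ the left endpoint), so the inequality holds for all u iff (1−α)(π/L)² ≥ α − c, i.e. α ≤ ((π/L)² + c)/((π/L)² + 1) = (1 + c(L/π)²)/(1 + (L/π)²). (Direct route, valid since c ≤ 0: Poincaré gives c∫u² ≥ c(L/π)²∫(u')², so a(u,u) ≥ (1 + c(L/π)²)∫(u')², while ||u||_{H^1}² ≤ (1 + (L/π)²)∫(u')²; dividing yields the same α.) With (π/L)² = π^2/16 and c = -5/12, the largest admissible constant is α = ((π/L)² + c)/((π/L)² + 1).
Simplifying, α = (-20/3 + π^2)/(π^2 + 16).


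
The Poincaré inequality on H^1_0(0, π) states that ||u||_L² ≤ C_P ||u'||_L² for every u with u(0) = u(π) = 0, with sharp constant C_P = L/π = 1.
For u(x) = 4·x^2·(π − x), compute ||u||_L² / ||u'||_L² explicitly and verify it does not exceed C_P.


||u||_L² / ||u'||_L² = sqrt(14)*π/14 < C_P = 1.

u(x) = 4·x^2·(π − x), so u'(x) = 4*x*(-3*x + 2*π).
u(x) = 4·x^2·(π − x) vanishes at x = 0 and x = π, so u ∈ H^1_0(0, π). Differentiate via the product rule and integrate the resulting polynomials term by term.
  ∫_0^π u² dx = ∫_0^π (16*x^6 - 32*π*x^5 + 16*π^2*x^4) dx. Term by term:
    ∫_0^π 16*x^6 dx = 16*π^7/7;  ∫_0^π -32*π*x^5 dx = -16*π^7/3;  ∫_0^π 16*π^2*x^4 dx = 16*π^7/5.
  Sum: 16*π^7/7 − 16*π^7/3 + 16*π^7/5 = 16*π^7/105.
  ∫_0^π (u')² dx = ∫_0^π (144*x^4 - 192*π*x^3 + 64*π^2*x^2) dx. Term by term:
    ∫_0^π 144*x^4 dx = 144*π^5/5;  ∫_0^π -192*π*x^3 dx = -48*π^5;  ∫_0^π 64*π^2*x^2 dx = 64*π^5/3.
  Sum: 144*π^5/5 − 48*π^5 + 64*π^5/3 = 32*π^5/15.
∫_0^π u² dx = 16*π^7/105, so ||u||_L² = 4*sqrt(105)*π^(7/2)/105.
∫_0^π (u')² dx = 32*π^5/15, so ||u'||_L² = 4*sqrt(30)*π^(5/2)/15.
Ratio ||u||_L² / ||u'||_L² = sqrt(14)*π/14.
Sharp Poincaré constant on H^1_0(0, π) is C_P = L/π = 1, achieved by sin(x).
A polynomial bump cannot attain the sharp Poincaré constant (only the first sine eigenfunction does), so the ratio is strictly less than C_P, consistent with ||u||_L² ≤ C_P ||u'||_L².


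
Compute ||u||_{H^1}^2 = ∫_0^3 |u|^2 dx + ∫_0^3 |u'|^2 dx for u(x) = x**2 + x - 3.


||u||_{H^1}^2 = 1011/10

The H^1 norm (squared) on an interval (0, L) is
  ||u||_{H^1}^2 = ∫_0^L u(x)^2 dx + ∫_0^L u'(x)^2 dx.
Compute u'(x) = 2*x + 1.
Then u(x)^2 = x**4 + 2*x**3 - 5*x**2 - 6*x + 9 and u'(x)^2 = 4*x**2 + 4*x + 1.
Integrate each monomial from 0 to 3 using ∫_0^3 c·x^n dx = c·3^(n+1)/(n+1):
  ∫_0^3 u(x)^2 dx = ∫_0^3 (x^4 + 2*x^3 - 5*x^2 - 6*x + 9) dx. Term by term:
    ∫_0^3 x^4 dx = 243/5;  ∫_0^3 2*x^3 dx = 81/2;  ∫_0^3 -5*x^2 dx = -45;
    ∫_0^3 -6*x dx = -27;  ∫_0^3 9 dx = 27.
  Sum: 243/5 + 81/2 − 45 − 27 + 27 = 441/10.
  ∫_0^3 u'(x)^2 dx = ∫_0^3 (4*x^2 + 4*x + 1) dx. Term by term:
    ∫_0^3 4*x^2 dx = 36;  ∫_0^3 4*x dx = 18;  ∫_0^3 1 dx = 3.
  Sum: 36 + 18 + 3 = 57.
Adding: ||u||_{H^1}^2 = 441/10 + 57 = 1011/10.


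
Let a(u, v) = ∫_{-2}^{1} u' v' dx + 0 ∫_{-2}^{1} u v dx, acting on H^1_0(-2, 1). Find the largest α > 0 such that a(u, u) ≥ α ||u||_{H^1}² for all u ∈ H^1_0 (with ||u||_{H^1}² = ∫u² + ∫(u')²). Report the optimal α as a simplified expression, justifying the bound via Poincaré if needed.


α = π^2/(9 + π^2)

Coercivity of a(·,·) on H^1_0(-2, 1) means a(u, u) ≥ α ||u||_{H^1}² for every u ∈ H^1_0.
The interval has length L = 3, and Poincaré/coercivity depend only on L. Here a(u, u) = ∫(u')² + (0)·∫u².
Here c = 0, so a(u,u) = ∫(u')² alone. The condition a(u,u) ≥ α||u||_{H^1}² reads (1−α)∫(u')² ≥ (α−c)∫u². Any admissible α is ≤ 1 (rapidly oscillating u have ∫u²/∫(u')² → 0), and α = 1 would force 0 ≥ (1−c)∫u², impossible since c < 1; so 1−α > 0. By the sharp Poincaré inequality on H^1_0 of an interval of length L, ∫(u')² ≥ (π/L)²∫u² with equality for the first sine mode sin(π(x−x₀)/L) (x₀ the left endpoint), so the inequality holds for all u iff (1−α)(π/L)² ≥ α − c, i.e. α ≤ ((π/L)² + c)/((π/L)² + 1) = (1 + c(L/π)²)/(1 + (L/π)²). (Direct route, valid since c ≤ 0: Poincaré gives c∫u² ≥ c(L/π)²∫(u')², so a(u,u) ≥ (1 + c(L/π)²)∫(u')², while ||u||_{H^1}² ≤ (1 + (L/π)²)∫(u')²; dividing yields the same α.) With (π/L)² = π^2/9 and c = 0, the largest admissible constant is α = ((π/L)² + c)/((π/L)² + 1).
Simplifying, α = π^2/(9 + π^2).


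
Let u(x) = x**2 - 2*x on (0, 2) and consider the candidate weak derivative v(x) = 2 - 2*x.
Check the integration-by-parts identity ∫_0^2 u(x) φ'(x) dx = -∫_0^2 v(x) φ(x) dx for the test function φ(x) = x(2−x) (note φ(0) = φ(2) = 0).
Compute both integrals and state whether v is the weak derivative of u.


LHS = 0, RHS = 0. No, v is not the weak derivative of u.

u(x) = x**2 - 2*x, classical derivative u'(x) = 2*x - 2.
φ(x) = x(2−x), so φ'(x) = 2 - 2*x.
Note φ(0) = φ(2) = 0, so the boundary term u·φ vanishes.
LHS = ∫_0^2 u(x) φ'(x) dx = ∫_0^2 (-2*x^3 + 6*x^2 - 4*x) dx. Term by term:
  ∫_0^2 -2*x^3 dx = -8;  ∫_0^2 6*x^2 dx = 16;  ∫_0^2 -4*x dx = -8.
Sum: -8 + 16 − 8 = 0.
So LHS = 0.
∫_0^2 v(x) φ(x) dx = ∫_0^2 (2*x^3 - 6*x^2 + 4*x) dx. Term by term:
  ∫_0^2 2*x^3 dx = 8;  ∫_0^2 -6*x^2 dx = -16;  ∫_0^2 4*x dx = 8.
Sum: 8 − 16 + 8 = 0.
So RHS = -∫_0^2 v(x) φ(x) dx = 0.
LHS = RHS, so the identity holds for this particular φ. But this is necessary, not sufficient: a weak derivative must satisfy the identity for EVERY test function in C_c^∞(0, 2).
Here u is smooth, so its weak derivative equals its classical derivative u'(x) = 2*x - 2. Since v(x) = 2 - 2*x ≠ u'(x), v is NOT the weak derivative of u — the agreement for this single φ is a coincidence (the difference v − u' happens to be L²-orthogonal to this φ).


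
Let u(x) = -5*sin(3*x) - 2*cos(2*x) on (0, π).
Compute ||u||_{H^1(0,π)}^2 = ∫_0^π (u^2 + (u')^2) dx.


||u||_{H^1(0,π)}^2 = 120 + 135*π

u'(x) = 4*sin(2*x) - 15*cos(3*x).
Expand u² and (u')² and integrate term by term on (0, π), using: for integers n ≥ 1, ∫_0^π sin²(nx) dx = ∫_0^π cos²(nx) dx = π/2; for n ≠ n', ∫_0^π sin(nx)sin(n'x) dx = ∫_0^π cos(nx)cos(n'x) dx = 0; and by product-to-sum, ∫_0^π sin(nx)cos(n'x) dx = ½∫_0^π [sin((n+n')x) + sin((n−n')x)] dx, which is 0 when n+n' is even and 2n/(n²−n'²) when n+n' is odd (it need not vanish on (0, π)).
  u² squared terms: (-5)²·∫sin(3x)² dx = 25·π/2 = 25*π/2;  (-2)²·∫cos(2x)² dx = 4·π/2 = 2*π.
  u² cross terms: 2·(-5)·(-2)·∫sin(3x)·cos(2x) dx = 20·(6/5) = 24.
  So ∫_0^π u² dx = 25*π/2 + 2*π + 24 = 24 + 29*π/2.
  (u')² squared terms: (-15)²·∫cos(3x)² dx = 225·π/2 = 225*π/2;  (4)²·∫sin(2x)² dx = 16·π/2 = 8*π.
  (u')² cross terms: 2·(-15)·(4)·∫cos(3x)·sin(2x) dx = -120·(-4/5) = 96.
  So ∫_0^π (u')² dx = 225*π/2 + 8*π + 96 = 96 + 241*π/2.
||u||_{H^1}^2 = (24 + 29*π/2) + (96 + 241*π/2) = 120 + 135*π.


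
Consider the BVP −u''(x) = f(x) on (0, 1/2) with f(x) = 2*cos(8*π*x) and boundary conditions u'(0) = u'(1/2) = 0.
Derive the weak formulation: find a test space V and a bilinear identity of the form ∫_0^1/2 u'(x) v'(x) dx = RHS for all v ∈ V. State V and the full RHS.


V = H^1(0, 1/2) (no boundary constraint on v; u is determined up to an additive constant); weak form: ∫_0^1/2 u'v' dx = ∫_0^1/2 (2*cos(8*π*x)) v dx for all v ∈ V.

Multiply both sides by a test function v and integrate from 0 to 1/2:
  ∫_0^1/2 −u''(x) v(x) dx = ∫_0^1/2 f(x) v(x) dx.
Integrate the LHS by parts once:
  ∫_0^1/2 −u'' v dx = −[u'(x) v(x)]_0^1/2 + ∫_0^1/2 u'(x) v'(x) dx.
Thus ∫_0^1/2 u'(x) v'(x) dx = ∫_0^1/2 f(x) v(x) dx + [u'(x) v(x)]_0^1/2.
Choose V so that boundary terms are either known or forced to vanish.
u has homogeneous Neumann: u'(0) = u'(1/2) = 0. So [u' v]_0^1/2 = 0·v(1/2) − 0·v(0) = 0 for any v; take V = H^1(0, 1/2).
Weak formulation: find u (satisfying any essential BC) such that ∫_0^1/2 u'(x) v'(x) dx = ∫_0^1/2 f v dx for all v ∈ V (homogeneous Neumann, so boundary terms vanish).
Substituting f(x) = 2*cos(8*π*x), the right-hand side is ∫_0^1/2 (2*cos(8*π*x)) v dx.
Compatibility check (pure Neumann): taking v ≡ 1 ∈ V gives 0 = ∫_0^1/2 f dx + (0) − (0), i.e. ∫_0^1/2 f dx must equal u'(0) − u'(1/2) = 0. Indeed ∫_0^1/2 (2*cos(8*π*x)) dx = 0, so the data are compatible. The solution is then unique only up to an additive constant (fix it e.g. by requiring ∫_0^1/2 u dx = 0).


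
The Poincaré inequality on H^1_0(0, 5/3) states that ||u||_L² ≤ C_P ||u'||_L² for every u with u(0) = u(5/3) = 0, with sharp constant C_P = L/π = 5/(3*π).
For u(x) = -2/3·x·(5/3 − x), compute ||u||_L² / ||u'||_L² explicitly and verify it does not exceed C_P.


||u||_L² / ||u'||_L² = sqrt(10)/6 < C_P = 5/(3*π).

u(x) = -2/3·x·(5/3 − x), so u'(x) = 4*x/3 - 10/9.
u(x) = -2/3·x·(5/3 − x) vanishes at x = 0 and x = 5/3, so u ∈ H^1_0(0, 5/3). Differentiate via the product rule and integrate the resulting polynomials term by term.
  ∫_0^5/3 u² dx = ∫_0^5/3 (4*x^4/9 - 40*x^3/27 + 100*x^2/81) dx. Term by term:
    ∫_0^5/3 4*x^4/9 dx = 2500/2187;  ∫_0^5/3 -40*x^3/27 dx = -6250/2187;  ∫_0^5/3 100*x^2/81 dx = 12500/6561.
  Sum: 2500/2187 − 6250/2187 + 12500/6561 = 1250/6561.
  ∫_0^5/3 (u')² dx = ∫_0^5/3 (16*x^2/9 - 80*x/27 + 100/81) dx. Term by term:
    ∫_0^5/3 16*x^2/9 dx = 2000/729;  ∫_0^5/3 -80*x/27 dx = -1000/243;  ∫_0^5/3 100/81 dx = 500/243.
  Sum: 2000/729 − 1000/243 + 500/243 = 500/729.
∫_0^5/3 u² dx = 1250/6561, so ||u||_L² = 25*sqrt(2)/81.
∫_0^5/3 (u')² dx = 500/729, so ||u'||_L² = 10*sqrt(5)/27.
Ratio ||u||_L² / ||u'||_L² = sqrt(10)/6.
Sharp Poincaré constant on H^1_0(0, 5/3) is C_P = L/π = 5/(3*π), achieved by sin(3*π/5·x).
A polynomial bump cannot attain the sharp Poincaré constant (only the first sine eigenfunction does), so the ratio is strictly less than C_P, consistent with ||u||_L² ≤ C_P ||u'||_L².


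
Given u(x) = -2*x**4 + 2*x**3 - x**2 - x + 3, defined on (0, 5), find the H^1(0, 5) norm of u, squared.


||u||_{H^1}^2 = 134133025/126

The H^1 norm (squared) on an interval (0, L) is
  ||u||_{H^1}^2 = ∫_0^L u(x)^2 dx + ∫_0^L u'(x)^2 dx.
Compute u'(x) = -8*x**3 + 6*x**2 - 2*x - 1.
Then u(x)^2 = 4*x**8 - 8*x**7 + 8*x**6 - 15*x**4 + 14*x**3 - 5*x**2 - 6*x + 9 and u'(x)^2 = 64*x**6 - 96*x**5 + 68*x**4 - 8*x**3 - 8*x**2 + 4*x + 1.
Integrate each monomial from 0 to 5 using ∫_0^5 c·x^n dx = c·5^(n+1)/(n+1):
  ∫_0^5 u(x)^2 dx = ∫_0^5 (4*x^8 - 8*x^7 + 8*x^6 - 15*x^4 + 14*x^3 - 5*x^2 - 6*x + 9) dx. Term by term:
    ∫_0^5 4*x^8 dx = 7812500/9;  ∫_0^5 -8*x^7 dx = -390625;  ∫_0^5 8*x^6 dx = 625000/7;
    ∫_0^5 -15*x^4 dx = -9375;  ∫_0^5 14*x^3 dx = 4375/2;  ∫_0^5 -5*x^2 dx = -625/3;
    ∫_0^5 -6*x dx = -75;  ∫_0^5 9 dx = 45.
  Sum: 7812500/9 − 390625 + 625000/7 − 9375 + 4375/2 − 625/3 − 75 + 45 = 70470595/126.
  ∫_0^5 u'(x)^2 dx = ∫_0^5 (64*x^6 - 96*x^5 + 68*x^4 - 8*x^3 - 8*x^2 + 4*x + 1) dx. Term by term:
    ∫_0^5 64*x^6 dx = 5000000/7;  ∫_0^5 -96*x^5 dx = -250000;  ∫_0^5 68*x^4 dx = 42500;
    ∫_0^5 -8*x^3 dx = -1250;  ∫_0^5 -8*x^2 dx = -1000/3;  ∫_0^5 4*x dx = 50;
    ∫_0^5 1 dx = 5.
  Sum: 5000000/7 − 250000 + 42500 − 1250 − 1000/3 + 50 + 5 = 10610405/21.
Adding: ||u||_{H^1}^2 = 70470595/126 + 10610405/21 = 134133025/126.


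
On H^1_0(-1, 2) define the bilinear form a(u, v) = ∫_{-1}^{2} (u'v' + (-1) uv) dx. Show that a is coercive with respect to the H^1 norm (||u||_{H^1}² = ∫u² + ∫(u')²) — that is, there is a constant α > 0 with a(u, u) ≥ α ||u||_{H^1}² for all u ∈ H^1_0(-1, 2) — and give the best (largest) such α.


α = (-9 + π^2)/(9 + π^2)

Coercivity of a(·,·) on H^1_0(-1, 2) means a(u, u) ≥ α ||u||_{H^1}² for every u ∈ H^1_0.
The interval has length L = 3, and Poincaré/coercivity depend only on L. Here a(u, u) = ∫(u')² + (-1)·∫u².
Here c = -1 < 0 with |c| < (π/L)² = π^2/9, so coercivity still holds. The condition a(u,u) ≥ α||u||_{H^1}² reads (1−α)∫(u')² ≥ (α−c)∫u². Any admissible α is ≤ 1 (rapidly oscillating u have ∫u²/∫(u')² → 0), and α = 1 would force 0 ≥ (1−c)∫u², impossible since c < 1; so 1−α > 0. By the sharp Poincaré inequality on H^1_0 of an interval of length L, ∫(u')² ≥ (π/L)²∫u² with equality for the first sine mode sin(π(x−x₀)/L) (x₀ the left endpoint), so the inequality holds for all u iff (1−α)(π/L)² ≥ α − c, i.e. α ≤ ((π/L)² + c)/((π/L)² + 1) = (1 + c(L/π)²)/(1 + (L/π)²). (Direct route, valid since c ≤ 0: Poincaré gives c∫u² ≥ c(L/π)²∫(u')², so a(u,u) ≥ (1 + c(L/π)²)∫(u')², while ||u||_{H^1}² ≤ (1 + (L/π)²)∫(u')²; dividing yields the same α.) With (π/L)² = π^2/9 and c = -1, the largest admissible constant is α = ((π/L)² + c)/((π/L)² + 1).
Simplifying, α = (-9 + π^2)/(9 + π^2).


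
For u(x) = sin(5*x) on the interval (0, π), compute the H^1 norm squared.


||u||_{H^1(0,π)}^2 = 13*π

u'(x) = 5*cos(5*x).
Expand u² and (u')² and integrate term by term on (0, π), using: for integers n ≥ 1, ∫_0^π sin²(nx) dx = ∫_0^π cos²(nx) dx = π/2; for n ≠ n', ∫_0^π sin(nx)sin(n'x) dx = ∫_0^π cos(nx)cos(n'x) dx = 0; and by product-to-sum, ∫_0^π sin(nx)cos(n'x) dx = ½∫_0^π [sin((n+n')x) + sin((n−n')x)] dx, which is 0 when n+n' is even and 2n/(n²−n'²) when n+n' is odd (it need not vanish on (0, π)).
  u² squared terms: (1)²·∫sin(5x)² dx = 1·π/2 = π/2.
  So ∫_0^π u² dx = π/2.
  (u')² squared terms: (5)²·∫cos(5x)² dx = 25·π/2 = 25*π/2.
  So ∫_0^π (u')² dx = 25*π/2.
||u||_{H^1}^2 = (π/2) + (25*π/2) = 13*π.


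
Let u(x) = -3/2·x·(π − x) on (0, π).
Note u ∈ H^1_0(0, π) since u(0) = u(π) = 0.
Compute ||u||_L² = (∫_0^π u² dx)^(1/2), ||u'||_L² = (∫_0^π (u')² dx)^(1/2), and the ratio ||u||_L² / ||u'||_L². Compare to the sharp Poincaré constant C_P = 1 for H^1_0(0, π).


||u||_L² / ||u'||_L² = sqrt(10)*π/10 < C_P = 1.

u(x) = -3/2·x·(π − x), so u'(x) = 3*x - 3*π/2.
u(x) = -3/2·x·(π − x) vanishes at x = 0 and x = π, so u ∈ H^1_0(0, π). Differentiate via the product rule and integrate the resulting polynomials term by term.
  ∫_0^π u² dx = ∫_0^π (9*x^4/4 - 9*π*x^3/2 + 9*π^2*x^2/4) dx. Term by term:
    ∫_0^π 9*x^4/4 dx = 9*π^5/20;  ∫_0^π -9*π*x^3/2 dx = -9*π^5/8;  ∫_0^π 9*π^2*x^2/4 dx = 3*π^5/4.
  Sum: 9*π^5/20 − 9*π^5/8 + 3*π^5/4 = 3*π^5/40.
  ∫_0^π (u')² dx = ∫_0^π (9*x^2 - 9*π*x + 9*π^2/4) dx. Term by term:
    ∫_0^π 9*x^2 dx = 3*π^3;  ∫_0^π -9*π*x dx = -9*π^3/2;  ∫_0^π 9*π^2/4 dx = 9*π^3/4.
  Sum: 3*π^3 − 9*π^3/2 + 9*π^3/4 = 3*π^3/4.
∫_0^π u² dx = 3*π^5/40, so ||u||_L² = sqrt(30)*π^(5/2)/20.
∫_0^π (u')² dx = 3*π^3/4, so ||u'||_L² = sqrt(3)*π^(3/2)/2.
Ratio ||u||_L² / ||u'||_L² = sqrt(10)*π/10.
Sharp Poincaré constant on H^1_0(0, π) is C_P = L/π = 1, achieved by sin(x).
A polynomial bump cannot attain the sharp Poincaré constant (only the first sine eigenfunction does), so the ratio is strictly less than C_P, consistent with ||u||_L² ≤ C_P ||u'||_L².


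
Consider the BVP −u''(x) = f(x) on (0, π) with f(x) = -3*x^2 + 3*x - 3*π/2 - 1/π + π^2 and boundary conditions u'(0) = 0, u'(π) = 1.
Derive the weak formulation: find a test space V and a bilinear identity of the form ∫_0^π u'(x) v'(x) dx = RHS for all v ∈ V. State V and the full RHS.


V = H^1(0, π) (v unrestricted at boundary; u is determined up to an additive constant); weak form: ∫_0^π u'v' dx = ∫_0^π (-3*x^2 + 3*x - 3*π/2 - 1/π + π^2) v dx + v(π) for all v ∈ V.

Multiply both sides by a test function v and integrate from 0 to π:
  ∫_0^π −u''(x) v(x) dx = ∫_0^π f(x) v(x) dx.
Integrate the LHS by parts once:
  ∫_0^π −u'' v dx = −[u'(x) v(x)]_0^π + ∫_0^π u'(x) v'(x) dx.
Thus ∫_0^π u'(x) v'(x) dx = ∫_0^π f(x) v(x) dx + [u'(x) v(x)]_0^π.
Choose V so that boundary terms are either known or forced to vanish.
u has inhomogeneous Neumann u'(0) = 0, u'(π) = 1. [u' v]_0^π = (1)·v(π) − (0)·v(0) = v(π). Take V = H^1(0, π); boundary term becomes part of RHS.
Weak formulation: find u (satisfying any essential BC) such that ∫_0^π u'(x) v'(x) dx = ∫_0^π f v dx + v(π) for all v ∈ V (Neumann data are natural BCs: they enter the RHS as boundary terms).
Substituting f(x) = -3*x^2 + 3*x - 3*π/2 - 1/π + π^2, the right-hand side is ∫_0^π (-3*x^2 + 3*x - 3*π/2 - 1/π + π^2) v dx + v(π).
Compatibility check (pure Neumann): taking v ≡ 1 ∈ V gives 0 = ∫_0^π f dx + (1) − (0), i.e. ∫_0^π f dx must equal u'(0) − u'(π) = -1. Indeed ∫_0^π (-3*x^2 + 3*x - 3*π/2 - 1/π + π^2) dx = -1, so the data are compatible. The solution is then unique only up to an additive constant (fix it e.g. by requiring ∫_0^π u dx = 0).


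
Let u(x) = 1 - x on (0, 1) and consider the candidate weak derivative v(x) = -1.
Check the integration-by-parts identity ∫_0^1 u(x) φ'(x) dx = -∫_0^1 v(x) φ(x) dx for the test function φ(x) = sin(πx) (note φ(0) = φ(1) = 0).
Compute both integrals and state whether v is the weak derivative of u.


LHS = 2/π, RHS = 2/π. Yes, v = u' weakly.

u(x) = 1 - x, classical derivative u'(x) = -1.
φ(x) = sin(πx), so φ'(x) = π*cos(π*x).
Note φ(0) = φ(1) = 0, so the boundary term u·φ vanishes.
LHS = ∫_0^1 u(x) φ'(x) dx = ∫_0^1 (-π*x*cos(π*x) + π*cos(π*x)) dx. Term by term:
  ∫_0^1 π*cos(π*x) dx = 0;  ∫_0^1 -π*x*cos(π*x) dx = 2/π.
Sum: 0 + 2/π = 2/π.
So LHS = 2/π.
∫_0^1 v(x) φ(x) dx = ∫_0^1 (-sin(π*x)) dx. Term by term:
  ∫_0^1 -sin(π*x) dx = -2/π.
So RHS = -∫_0^1 v(x) φ(x) dx = 2/π.
LHS = RHS, so the identity holds for this test φ.
Moreover u is smooth here and v(x) = u'(x) = -1 pointwise, so the identity holds for every test function. Hence v is the weak derivative of u.


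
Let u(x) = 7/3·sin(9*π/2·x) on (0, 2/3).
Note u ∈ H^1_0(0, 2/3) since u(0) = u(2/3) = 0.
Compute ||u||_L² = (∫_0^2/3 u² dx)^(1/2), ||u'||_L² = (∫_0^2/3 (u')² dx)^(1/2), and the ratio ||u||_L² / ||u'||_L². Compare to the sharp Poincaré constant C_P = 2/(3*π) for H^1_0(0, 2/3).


||u||_L² / ||u'||_L² = 2/(9*π) < C_P = 2/(3*π).

u(x) = 7/3·sin(9*π/2·x), so u'(x) = 21*π*cos(9*π*x/2)/2.
Writing u(x) = A·sin(kπx/L) with A = 7/3 and k = 3, use ∫_0^L sin²(kπx/L) dx = L/2 and ∫_0^L cos²(kπx/L) dx = L/2.
u² = 49/9·sin²(9*π/2·x) and (u')² = 441*π^2/4·cos²(9*π/2·x), and each of sin², cos² integrates to L/2 = 1/3 over (0, 2/3).
∫_0^2/3 u² dx = 49/27, so ||u||_L² = 7*sqrt(3)/9.
∫_0^2/3 (u')² dx = 147*π^2/4, so ||u'||_L² = 7*sqrt(3)*π/2.
Ratio ||u||_L² / ||u'||_L² = 2/(9*π).
Sharp Poincaré constant on H^1_0(0, 2/3) is C_P = L/π = 2/(3*π), achieved by sin(3*π/2·x).
This is the k = 3 harmonic; the ratio L/(kπ) is strictly less than C_P = L/π, consistent with the sharp inequality ||u||_L² ≤ C_P ||u'||_L².


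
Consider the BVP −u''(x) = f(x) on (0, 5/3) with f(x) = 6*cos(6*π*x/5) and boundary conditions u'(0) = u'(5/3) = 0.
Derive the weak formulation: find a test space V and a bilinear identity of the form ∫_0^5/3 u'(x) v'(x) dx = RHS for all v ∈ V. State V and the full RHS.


V = H^1(0, 5/3) (no boundary constraint on v; u is determined up to an additive constant); weak form: ∫_0^5/3 u'v' dx = ∫_0^5/3 (6*cos(6*π*x/5)) v dx for all v ∈ V.

Multiply both sides by a test function v and integrate from 0 to 5/3:
  ∫_0^5/3 −u''(x) v(x) dx = ∫_0^5/3 f(x) v(x) dx.
Integrate the LHS by parts once:
  ∫_0^5/3 −u'' v dx = −[u'(x) v(x)]_0^5/3 + ∫_0^5/3 u'(x) v'(x) dx.
Thus ∫_0^5/3 u'(x) v'(x) dx = ∫_0^5/3 f(x) v(x) dx + [u'(x) v(x)]_0^5/3.
Choose V so that boundary terms are either known or forced to vanish.
u has homogeneous Neumann: u'(0) = u'(5/3) = 0. So [u' v]_0^5/3 = 0·v(5/3) − 0·v(0) = 0 for any v; take V = H^1(0, 5/3).
Weak formulation: find u (satisfying any essential BC) such that ∫_0^5/3 u'(x) v'(x) dx = ∫_0^5/3 f v dx for all v ∈ V (homogeneous Neumann, so boundary terms vanish).
Substituting f(x) = 6*cos(6*π*x/5), the right-hand side is ∫_0^5/3 (6*cos(6*π*x/5)) v dx.
Compatibility check (pure Neumann): taking v ≡ 1 ∈ V gives 0 = ∫_0^5/3 f dx + (0) − (0), i.e. ∫_0^5/3 f dx must equal u'(0) − u'(5/3) = 0. Indeed ∫_0^5/3 (6*cos(6*π*x/5)) dx = 0, so the data are compatible. The solution is then unique only up to an additive constant (fix it e.g. by requiring ∫_0^5/3 u dx = 0).


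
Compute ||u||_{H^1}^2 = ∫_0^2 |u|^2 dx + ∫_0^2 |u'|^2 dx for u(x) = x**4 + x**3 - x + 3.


||u||_{H^1}^2 = 231928/315

The H^1 norm (squared) on an interval (0, L) is
  ||u||_{H^1}^2 = ∫_0^L u(x)^2 dx + ∫_0^L u'(x)^2 dx.
Compute u'(x) = 4*x**3 + 3*x**2 - 1.
Then u(x)^2 = x**8 + 2*x**7 + x**6 - 2*x**5 + 4*x**4 + 6*x**3 + x**2 - 6*x + 9 and u'(x)^2 = 16*x**6 + 24*x**5 + 9*x**4 - 8*x**3 - 6*x**2 + 1.
Integrate each monomial from 0 to 2 using ∫_0^2 c·x^n dx = c·2^(n+1)/(n+1):
  ∫_0^2 u(x)^2 dx = ∫_0^2 (x^8 + 2*x^7 + x^6 - 2*x^5 + 4*x^4 + 6*x^3 + x^2 - 6*x + 9) dx. Term by term:
    ∫_0^2 x^8 dx = 512/9;  ∫_0^2 2*x^7 dx = 64;  ∫_0^2 x^6 dx = 128/7;
    ∫_0^2 -2*x^5 dx = -64/3;  ∫_0^2 4*x^4 dx = 128/5;  ∫_0^2 6*x^3 dx = 24;
    ∫_0^2 x^2 dx = 8/3;  ∫_0^2 -6*x dx = -12;  ∫_0^2 9 dx = 18.
  Sum: 512/9 + 64 + 128/7 − 64/3 + 128/5 + 24 + 8/3 − 12 + 18 = 55474/315.
  ∫_0^2 u'(x)^2 dx = ∫_0^2 (16*x^6 + 24*x^5 + 9*x^4 - 8*x^3 - 6*x^2 + 1) dx. Term by term:
    ∫_0^2 16*x^6 dx = 2048/7;  ∫_0^2 24*x^5 dx = 256;  ∫_0^2 9*x^4 dx = 288/5;
    ∫_0^2 -8*x^3 dx = -32;  ∫_0^2 -6*x^2 dx = -16;  ∫_0^2 1 dx = 2.
  Sum: 2048/7 + 256 + 288/5 − 32 − 16 + 2 = 19606/35.
Adding: ||u||_{H^1}^2 = 55474/315 + 19606/35 = 231928/315.


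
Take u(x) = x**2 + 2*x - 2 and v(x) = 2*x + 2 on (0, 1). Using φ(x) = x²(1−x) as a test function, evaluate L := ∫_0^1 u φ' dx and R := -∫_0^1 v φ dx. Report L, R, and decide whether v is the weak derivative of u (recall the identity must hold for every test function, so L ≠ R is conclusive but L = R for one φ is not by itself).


LHS = -4/15, RHS = -4/15. Yes, v = u' weakly.

u(x) = x**2 + 2*x - 2, classical derivative u'(x) = 2*x + 2.
φ(x) = x²(1−x), so φ'(x) = x*(2 - 3*x).
Note φ(0) = φ(1) = 0, so the boundary term u·φ vanishes.
LHS = ∫_0^1 u(x) φ'(x) dx = ∫_0^1 (-3*x^4 - 4*x^3 + 10*x^2 - 4*x) dx. Term by term:
  ∫_0^1 -3*x^4 dx = -3/5;  ∫_0^1 -4*x^3 dx = -1;  ∫_0^1 10*x^2 dx = 10/3;
  ∫_0^1 -4*x dx = -2.
Sum: -3/5 − 1 + 10/3 − 2 = -4/15.
So LHS = -4/15.
∫_0^1 v(x) φ(x) dx = ∫_0^1 (-2*x^4 + 2*x^2) dx. Term by term:
  ∫_0^1 -2*x^4 dx = -2/5;  ∫_0^1 2*x^2 dx = 2/3.
Sum: -2/5 + 2/3 = 4/15.
So RHS = -∫_0^1 v(x) φ(x) dx = -4/15.
LHS = RHS, so the identity holds for this test φ.
Moreover u is smooth here and v(x) = u'(x) = 2*x + 2 pointwise, so the identity holds for every test function. Hence v is the weak derivative of u.


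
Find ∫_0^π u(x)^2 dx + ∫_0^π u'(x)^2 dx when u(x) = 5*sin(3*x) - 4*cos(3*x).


||u||_{H^1(0,π)}^2 = 205*π

u'(x) = 12*sin(3*x) + 15*cos(3*x).
Expand u² and (u')² and integrate term by term on (0, π), using: for integers n ≥ 1, ∫_0^π sin²(nx) dx = ∫_0^π cos²(nx) dx = π/2; for n ≠ n', ∫_0^π sin(nx)sin(n'x) dx = ∫_0^π cos(nx)cos(n'x) dx = 0; and by product-to-sum, ∫_0^π sin(nx)cos(n'x) dx = ½∫_0^π [sin((n+n')x) + sin((n−n')x)] dx, which is 0 when n+n' is even and 2n/(n²−n'²) when n+n' is odd (it need not vanish on (0, π)).
  u² squared terms: (-4)²·∫cos(3x)² dx = 16·π/2 = 8*π;  (5)²·∫sin(3x)² dx = 25·π/2 = 25*π/2.
  u² cross terms: 2·(-4)·(5)·∫cos(3x)·sin(3x) dx = -40·(0) = 0.
  So ∫_0^π u² dx = 8*π + 25*π/2 + 0 = 41*π/2.
  (u')² squared terms: (12)²·∫sin(3x)² dx = 144·π/2 = 72*π;  (15)²·∫cos(3x)² dx = 225·π/2 = 225*π/2.
  (u')² cross terms: 2·(12)·(15)·∫sin(3x)·cos(3x) dx = 360·(0) = 0.
  So ∫_0^π (u')² dx = 72*π + 225*π/2 + 0 = 369*π/2.
||u||_{H^1}^2 = (41*π/2) + (369*π/2) = 205*π.


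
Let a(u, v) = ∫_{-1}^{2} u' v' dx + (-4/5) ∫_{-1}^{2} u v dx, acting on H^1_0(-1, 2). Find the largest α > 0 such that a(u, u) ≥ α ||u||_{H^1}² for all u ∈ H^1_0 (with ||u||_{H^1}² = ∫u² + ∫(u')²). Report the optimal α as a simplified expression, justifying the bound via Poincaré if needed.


α = (-36/5 + π^2)/(9 + π^2)

Coercivity of a(·,·) on H^1_0(-1, 2) means a(u, u) ≥ α ||u||_{H^1}² for every u ∈ H^1_0.
The interval has length L = 3, and Poincaré/coercivity depend only on L. Here a(u, u) = ∫(u')² + (-4/5)·∫u².
Here c = -4/5 < 0 with |c| < (π/L)² = π^2/9, so coercivity still holds. The condition a(u,u) ≥ α||u||_{H^1}² reads (1−α)∫(u')² ≥ (α−c)∫u². Any admissible α is ≤ 1 (rapidly oscillating u have ∫u²/∫(u')² → 0), and α = 1 would force 0 ≥ (1−c)∫u², impossible since c < 1; so 1−α > 0. By the sharp Poincaré inequality on H^1_0 of an interval of length L, ∫(u')² ≥ (π/L)²∫u² with equality for the first sine mode sin(π(x−x₀)/L) (x₀ the left endpoint), so the inequality holds for all u iff (1−α)(π/L)² ≥ α − c, i.e. α ≤ ((π/L)² + c)/((π/L)² + 1) = (1 + c(L/π)²)/(1 + (L/π)²). (Direct route, valid since c ≤ 0: Poincaré gives c∫u² ≥ c(L/π)²∫(u')², so a(u,u) ≥ (1 + c(L/π)²)∫(u')², while ||u||_{H^1}² ≤ (1 + (L/π)²)∫(u')²; dividing yields the same α.) With (π/L)² = π^2/9 and c = -4/5, the largest admissible constant is α = ((π/L)² + c)/((π/L)² + 1).
Simplifying, α = (-36/5 + π^2)/(9 + π^2).


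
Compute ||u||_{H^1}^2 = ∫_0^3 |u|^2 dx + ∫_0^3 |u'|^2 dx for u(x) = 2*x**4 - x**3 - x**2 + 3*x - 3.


||u||_{H^1}^2 = 274311/14

The H^1 norm (squared) on an interval (0, L) is
  ||u||_{H^1}^2 = ∫_0^L u(x)^2 dx + ∫_0^L u'(x)^2 dx.
Compute u'(x) = 8*x**3 - 3*x**2 - 2*x + 3.
Then u(x)^2 = 4*x**8 - 4*x**7 - 3*x**6 + 14*x**5 - 17*x**4 + 15*x**2 - 18*x + 9 and u'(x)^2 = 64*x**6 - 48*x**5 - 23*x**4 + 60*x**3 - 14*x**2 - 12*x + 9.
Integrate each monomial from 0 to 3 using ∫_0^3 c·x^n dx = c·3^(n+1)/(n+1):
  ∫_0^3 u(x)^2 dx = ∫_0^3 (4*x^8 - 4*x^7 - 3*x^6 + 14*x^5 - 17*x^4 + 15*x^2 - 18*x + 9) dx. Term by term:
    ∫_0^3 4*x^8 dx = 8748;  ∫_0^3 -4*x^7 dx = -6561/2;  ∫_0^3 -3*x^6 dx = -6561/7;
    ∫_0^3 14*x^5 dx = 1701;  ∫_0^3 -17*x^4 dx = -4131/5;  ∫_0^3 15*x^2 dx = 135;
    ∫_0^3 -18*x dx = -81;  ∫_0^3 9 dx = 27.
  Sum: 8748 − 6561/2 − 6561/7 + 1701 − 4131/5 + 135 − 81 + 27 = 384021/70.
  ∫_0^3 u'(x)^2 dx = ∫_0^3 (64*x^6 - 48*x^5 - 23*x^4 + 60*x^3 - 14*x^2 - 12*x + 9) dx. Term by term:
    ∫_0^3 64*x^6 dx = 139968/7;  ∫_0^3 -48*x^5 dx = -5832;  ∫_0^3 -23*x^4 dx = -5589/5;
    ∫_0^3 60*x^3 dx = 1215;  ∫_0^3 -14*x^2 dx = -126;  ∫_0^3 -12*x dx = -54;
    ∫_0^3 9 dx = 27.
  Sum: 139968/7 − 5832 − 5589/5 + 1215 − 126 − 54 + 27 = 493767/35.
Adding: ||u||_{H^1}^2 = 384021/70 + 493767/35 = 274311/14.


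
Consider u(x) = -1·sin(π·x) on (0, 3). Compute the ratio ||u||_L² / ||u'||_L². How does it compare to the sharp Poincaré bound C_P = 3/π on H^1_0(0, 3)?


||u||_L² / ||u'||_L² = 1/π < C_P = 3/π.

u(x) = -1·sin(π·x), so u'(x) = -π*cos(π*x).
Writing u(x) = A·sin(kπx/L) with A = -1 and k = 3, use ∫_0^L sin²(kπx/L) dx = L/2 and ∫_0^L cos²(kπx/L) dx = L/2.
u² = 1·sin²(π·x) and (u')² = π^2·cos²(π·x), and each of sin², cos² integrates to L/2 = 3/2 over (0, 3).
∫_0^3 u² dx = 3/2, so ||u||_L² = sqrt(6)/2.
∫_0^3 (u')² dx = 3*π^2/2, so ||u'||_L² = sqrt(6)*π/2.
Ratio ||u||_L² / ||u'||_L² = 1/π.
Sharp Poincaré constant on H^1_0(0, 3) is C_P = L/π = 3/π, achieved by sin(π/3·x).
This is the k = 3 harmonic; the ratio L/(kπ) is strictly less than C_P = L/π, consistent with the sharp inequality ||u||_L² ≤ C_P ||u'||_L².


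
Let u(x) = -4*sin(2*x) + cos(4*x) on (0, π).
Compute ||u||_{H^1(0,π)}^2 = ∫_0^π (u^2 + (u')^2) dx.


||u||_{H^1(0,π)}^2 = 97*π/2

u'(x) = -4*sin(4*x) - 8*cos(2*x).
Expand u² and (u')² and integrate term by term on (0, π), using: for integers n ≥ 1, ∫_0^π sin²(nx) dx = ∫_0^π cos²(nx) dx = π/2; for n ≠ n', ∫_0^π sin(nx)sin(n'x) dx = ∫_0^π cos(nx)cos(n'x) dx = 0; and by product-to-sum, ∫_0^π sin(nx)cos(n'x) dx = ½∫_0^π [sin((n+n')x) + sin((n−n')x)] dx, which is 0 when n+n' is even and 2n/(n²−n'²) when n+n' is odd (it need not vanish on (0, π)).
  u² squared terms: (-4)²·∫sin(2x)² dx = 16·π/2 = 8*π;  (1)²·∫cos(4x)² dx = 1·π/2 = π/2.
  u² cross terms: 2·(-4)·(1)·∫sin(2x)·cos(4x) dx = -8·(0) = 0.
  So ∫_0^π u² dx = 8*π + π/2 + 0 = 17*π/2.
  (u')² squared terms: (-8)²·∫cos(2x)² dx = 64·π/2 = 32*π;  (-4)²·∫sin(4x)² dx = 16·π/2 = 8*π.
  (u')² cross terms: 2·(-8)·(-4)·∫cos(2x)·sin(4x) dx = 64·(0) = 0.
  So ∫_0^π (u')² dx = 32*π + 8*π + 0 = 40*π.
||u||_{H^1}^2 = (17*π/2) + (40*π) = 97*π/2.


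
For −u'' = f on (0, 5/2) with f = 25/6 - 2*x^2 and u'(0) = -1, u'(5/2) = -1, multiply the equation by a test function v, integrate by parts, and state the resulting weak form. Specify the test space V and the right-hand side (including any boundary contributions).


V = H^1(0, 5/2) (v unrestricted at boundary; u is determined up to an additive constant); weak form: ∫_0^5/2 u'v' dx = ∫_0^5/2 (25/6 - 2*x^2) v dx − v(5/2) + v(0) for all v ∈ V.

Multiply both sides by a test function v and integrate from 0 to 5/2:
  ∫_0^5/2 −u''(x) v(x) dx = ∫_0^5/2 f(x) v(x) dx.
Integrate the LHS by parts once:
  ∫_0^5/2 −u'' v dx = −[u'(x) v(x)]_0^5/2 + ∫_0^5/2 u'(x) v'(x) dx.
Thus ∫_0^5/2 u'(x) v'(x) dx = ∫_0^5/2 f(x) v(x) dx + [u'(x) v(x)]_0^5/2.
Choose V so that boundary terms are either known or forced to vanish.
u has inhomogeneous Neumann u'(0) = -1, u'(5/2) = -1. [u' v]_0^5/2 = (-1)·v(5/2) − (-1)·v(0) = − v(5/2) + v(0). Take V = H^1(0, 5/2); boundary term becomes part of RHS.
Weak formulation: find u (satisfying any essential BC) such that ∫_0^5/2 u'(x) v'(x) dx = ∫_0^5/2 f v dx − v(5/2) + v(0) for all v ∈ V (Neumann data are natural BCs: they enter the RHS as boundary terms).
Substituting f(x) = 25/6 - 2*x^2, the right-hand side is ∫_0^5/2 (25/6 - 2*x^2) v dx − v(5/2) + v(0).
Compatibility check (pure Neumann): taking v ≡ 1 ∈ V gives 0 = ∫_0^5/2 f dx + (-1) − (-1), i.e. ∫_0^5/2 f dx must equal u'(0) − u'(5/2) = 0. Indeed ∫_0^5/2 (25/6 - 2*x^2) dx = 0, so the data are compatible. The solution is then unique only up to an additive constant (fix it e.g. by requiring ∫_0^5/2 u dx = 0).
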